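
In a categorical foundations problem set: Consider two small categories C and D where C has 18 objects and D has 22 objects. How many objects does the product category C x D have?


The product category C x D has objects that are pairs (c, d).
Number of pairs = |Ob(C)| * |Ob(D)| = 18 * 22 = 396

396


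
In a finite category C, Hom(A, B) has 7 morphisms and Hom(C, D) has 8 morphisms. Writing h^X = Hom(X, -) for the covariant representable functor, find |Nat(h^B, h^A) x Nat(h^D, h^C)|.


By the Yoneda lemma, Nat(h^B, h^A) is isomorphic to Hom(A, B),
so |Nat(h^B, h^A)| = |Hom(A, B)| and |Nat(h^D, h^C)| = |Hom(C, D)|.
|Hom(A, B)| = 7, |Hom(C, D)| = 8.
|Nat(h^B, h^A) x Nat(h^D, h^C)| = 7 * 8 = 56

56


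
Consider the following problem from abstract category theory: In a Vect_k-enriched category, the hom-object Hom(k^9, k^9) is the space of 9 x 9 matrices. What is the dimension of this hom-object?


In Vect-enriched categories, Hom(k^n, k^m) is the space of m x n matrices.
dim(Hom(k^9, k^9)) = 9 * 9 = 81

81


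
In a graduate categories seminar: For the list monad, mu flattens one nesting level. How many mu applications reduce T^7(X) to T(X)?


Each application of mu: T^2 -> T removes one layer of nesting.
Starting at depth 7 (i.e., T^7(X)), we need to reach T(X).
Number of mu applications = 7 - 1 = 6

6


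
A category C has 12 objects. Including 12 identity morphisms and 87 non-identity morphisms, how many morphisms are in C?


Each object has an identity morphism, giving 12 identities.
Adding the 87 non-identity morphisms:
Total = 12 + 87 = 99

99


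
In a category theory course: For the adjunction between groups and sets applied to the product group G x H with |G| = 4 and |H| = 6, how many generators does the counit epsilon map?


The counit epsilon_K: F(U(K)) -> K of the Free-Forgetful adjunction
maps |K| generators of F(U(K)) into K. For K = G x H (the product group),
|G x H| = |G| * |H|.
Total generators mapped = 4 * 6 = 24.

24


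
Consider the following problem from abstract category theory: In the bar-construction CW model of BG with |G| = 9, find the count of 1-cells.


In the bar-construction CW model of BG, the n-cells are indexed by
n-tuples [g_1|...|g_n] of non-identity elements of G (degenerate
simplices with some g_i = e do not contribute cells), so there are
(|G| - 1)^n n-cells.
For dim = 1 with |G| = 9:
cells = (9 - 1)^1 = 8^1 = 8

8


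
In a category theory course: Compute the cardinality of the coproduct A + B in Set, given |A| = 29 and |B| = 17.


In Set, the coproduct A + B is the disjoint union.
|A + B| = |A| + |B| = 29 + 17 = 46

46


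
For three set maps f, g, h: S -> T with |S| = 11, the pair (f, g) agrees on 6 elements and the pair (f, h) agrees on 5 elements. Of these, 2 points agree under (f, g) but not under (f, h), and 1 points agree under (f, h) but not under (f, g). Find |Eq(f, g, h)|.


Eq(f, g, h) is the triple-agreement set: points in S where all three
maps take the same value. Using inclusion-exclusion on the pairwise data:
Pair (f, g) agrees on 6 points; pair (f, h) on 5 points.
Points agreeing under (f, g) but not (f, h) = 2; under (f, h) but not (f, g) = 1.
Triple-agreement = agreement-in-(f, g) minus points that agree under (f, g) but not (f, h):
|Eq(f, g, h)| = 6 - 2 = 4
(cross-check via (f, h): 5 - 1 = 4.)

4


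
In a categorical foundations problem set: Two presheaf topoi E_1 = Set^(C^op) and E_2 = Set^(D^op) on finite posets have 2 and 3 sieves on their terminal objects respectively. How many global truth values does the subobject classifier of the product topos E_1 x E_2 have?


In a product of presheaf topoi E_1 x E_2, the subobject classifier
is Omega = Omega_1 x Omega_2 (componentwise), so
|Omega(top)| = |Omega_1(top_1)| * |Omega_2(top_2)|.
= 2 * 3 = 6.

6


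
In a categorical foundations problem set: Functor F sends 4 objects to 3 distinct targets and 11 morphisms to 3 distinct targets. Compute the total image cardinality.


The image of F consists of distinct objects and distinct morphisms.
|Im(F)| on objects = 3
|Im(F)| on morphisms = 3
Total image cardinality = 3 + 3 = 6

6


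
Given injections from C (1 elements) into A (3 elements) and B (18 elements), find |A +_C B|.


The pushout A +_C B identifies the images of C in A and B.
|A +_C B| = |A| + |B| - |C| (for injections).
= 3 + 18 - 1 = 20

20


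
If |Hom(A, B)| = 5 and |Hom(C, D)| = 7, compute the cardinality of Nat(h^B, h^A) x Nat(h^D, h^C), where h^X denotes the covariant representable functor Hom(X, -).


By the Yoneda lemma, Nat(h^B, h^A) is isomorphic to Hom(A, B),
so |Nat(h^B, h^A)| = |Hom(A, B)| and |Nat(h^D, h^C)| = |Hom(C, D)|.
|Hom(A, B)| = 5, |Hom(C, D)| = 7.
|Nat(h^B, h^A) x Nat(h^D, h^C)| = 5 * 7 = 35

35


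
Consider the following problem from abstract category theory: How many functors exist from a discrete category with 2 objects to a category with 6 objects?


A functor from a discrete category C to D is determined by
where each object maps. Each of the 2 objects of C can map
to any of the 6 objects of D independently.
Number of functors = 6^2 = 36

36


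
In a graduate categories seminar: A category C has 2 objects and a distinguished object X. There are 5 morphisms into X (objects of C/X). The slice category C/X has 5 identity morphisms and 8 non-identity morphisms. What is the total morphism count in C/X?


In the slice category C/X, objects are morphisms to X.
Identity morphisms: 5 (one per object of C/X).
Non-identity morphisms: 8.
Total = 5 + 8 = 13

13


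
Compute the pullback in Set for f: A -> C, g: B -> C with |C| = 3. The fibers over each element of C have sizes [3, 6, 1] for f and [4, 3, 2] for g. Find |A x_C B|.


The pullback A x_C B consists of pairs (a, b) with f(a) = g(b).
For each element c in C, the fiber product has |f^-1(c)| * |g^-1(c)| elements.
Summing over C: 3 * 4 + 6 * 3 + 1 * 2
= 12 + 18 + 2 = 32

32


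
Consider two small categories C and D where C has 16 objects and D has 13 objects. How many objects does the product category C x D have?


The product category C x D has objects that are pairs (c, d).
Number of pairs = |Ob(C)| * |Ob(D)| = 16 * 13 = 208

208


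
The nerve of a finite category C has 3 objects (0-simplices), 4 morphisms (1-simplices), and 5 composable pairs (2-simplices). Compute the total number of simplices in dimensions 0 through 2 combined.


The 2-skeleton of the nerve N(C) consists of simplices in dimensions 0, 1, 2:
  |N(C)_0| = 3 (objects)
  |N(C)_1| = 4 (morphisms)
  |N(C)_2| = 5 (composable pairs)
Total = 3 + 4 + 5 = 12

12


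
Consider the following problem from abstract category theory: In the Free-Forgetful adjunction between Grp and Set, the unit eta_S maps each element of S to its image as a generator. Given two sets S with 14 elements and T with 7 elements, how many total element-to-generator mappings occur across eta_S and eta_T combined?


The unit eta_X: X -> U(F(X)) of the Free-Forgetful adjunction
maps each element of X to a generator of F(X). For X = S + T (disjoint
union in Set), |S + T| = |S| + |T|.
Total mappings = 14 + 7 = 21.

21


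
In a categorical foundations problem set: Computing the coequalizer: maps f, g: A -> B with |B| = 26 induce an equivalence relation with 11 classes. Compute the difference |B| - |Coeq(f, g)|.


The coequalizer Coeq(f, g) = B / ~ has one element per equivalence class.
|B| = 26, |Coeq(f, g)| = 11.
|B| - |Coeq(f, g)| = 26 - 11 = 15.

15


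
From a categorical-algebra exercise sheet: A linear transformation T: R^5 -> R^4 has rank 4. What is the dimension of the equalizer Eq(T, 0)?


The equalizer of f and the zero map is ker(f).
By the rank-nullity theorem: dim(ker(f)) = dim(domain) - rank(f).
dim(ker(f)) = 5 - 4 = 1

1


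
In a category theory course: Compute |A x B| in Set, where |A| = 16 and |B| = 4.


In Set, the product A x B is the Cartesian product.
By the universal property, |A x B| = |A| * |B|.
|A x B| = 16 * 4 = 64

64


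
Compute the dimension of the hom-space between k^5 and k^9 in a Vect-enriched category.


In Vect-enriched categories, Hom(k^n, k^m) is the space of m x n matrices.
dim(Hom(k^5, k^9)) = 9 * 5 = 45

45


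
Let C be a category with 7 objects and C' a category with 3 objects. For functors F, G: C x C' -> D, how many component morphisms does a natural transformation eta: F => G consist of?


A natural transformation eta: F => G assigns one component morphism per
object of the domain category.
The domain is the product category C x C', so
|Ob(C x C')| = |Ob(C)| * |Ob(C')| = 7 * 3 = 21.
Therefore eta has 21 component morphisms.

21


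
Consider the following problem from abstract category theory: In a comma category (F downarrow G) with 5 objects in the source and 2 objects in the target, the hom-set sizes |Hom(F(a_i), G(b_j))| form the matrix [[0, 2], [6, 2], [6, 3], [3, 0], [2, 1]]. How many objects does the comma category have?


Objects of (F downarrow G) are triples (a, b, h: F(a)->G(b)).
The count equals the sum of all entries in the hom-matrix.
sum(row 0) = 2
sum(row 1) = 8
sum(row 2) = 9
sum(row 3) = 3
sum(row 4) = 3
Grand total = 25

25


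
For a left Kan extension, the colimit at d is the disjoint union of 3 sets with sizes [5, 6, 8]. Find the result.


Pointwise, the left Kan extension (Lan_F H)(d) is the colimit, indexed
by the comma category (F downarrow d), of H composed with the
projection (F downarrow d) -> C. Here that colimit is given
as a coproduct (disjoint union) of sets, so its cardinality is the
sum of the sizes of the summands.
Coproduct of sets with sizes: 5 + 6 + 8
= 19

19


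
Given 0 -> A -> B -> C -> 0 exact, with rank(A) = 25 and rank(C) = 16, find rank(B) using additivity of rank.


For a short exact sequence 0 -> A -> B -> C -> 0,
rank is additive: rank(B) = rank(A) + rank(C).
rank(B) = 25 + 16 = 41

41


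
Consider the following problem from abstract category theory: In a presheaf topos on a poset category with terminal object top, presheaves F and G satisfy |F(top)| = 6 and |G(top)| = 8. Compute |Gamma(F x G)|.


Global sections of a presheaf on a poset with terminal top satisfy
Gamma(H) ~ H(top). Presheaves admit pointwise products, so
(F x G)(top) = F(top) x G(top) (Cartesian product).
|Gamma(F x G)| = |F(top)| * |G(top)| = 6 * 8 = 48.

48


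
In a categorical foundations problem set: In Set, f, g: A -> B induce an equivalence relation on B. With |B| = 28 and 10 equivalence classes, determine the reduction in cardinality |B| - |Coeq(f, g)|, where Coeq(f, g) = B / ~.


The coequalizer Coeq(f, g) = B / ~ has one element per equivalence class.
|B| = 28, |Coeq(f, g)| = 10.
|B| - |Coeq(f, g)| = 28 - 10 = 18.

18


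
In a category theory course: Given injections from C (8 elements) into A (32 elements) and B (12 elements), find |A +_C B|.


The pushout A +_C B identifies the images of C in A and B.
|A +_C B| = |A| + |B| - |C| (for injections).
= 32 + 12 - 8 = 36

36


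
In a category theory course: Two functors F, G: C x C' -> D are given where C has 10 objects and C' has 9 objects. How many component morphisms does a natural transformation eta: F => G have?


A natural transformation eta: F => G assigns one component morphism per
object of the domain category.
The domain is the product category C x C', so
|Ob(C x C')| = |Ob(C)| * |Ob(C')| = 10 * 9 = 90.
Therefore eta has 90 component morphisms.

90


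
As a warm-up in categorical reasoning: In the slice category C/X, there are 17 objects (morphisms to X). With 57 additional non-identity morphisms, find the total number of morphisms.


In the slice category C/X, objects are morphisms to X.
Identity morphisms: 17 (one per object of C/X).
Non-identity morphisms: 57.
Total = 17 + 57 = 74

74


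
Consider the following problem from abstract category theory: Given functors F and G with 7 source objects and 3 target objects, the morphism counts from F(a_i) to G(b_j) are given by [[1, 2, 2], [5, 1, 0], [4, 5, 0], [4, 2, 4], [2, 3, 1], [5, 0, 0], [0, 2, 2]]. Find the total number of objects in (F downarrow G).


Objects of (F downarrow G) are triples (a, b, h: F(a)->G(b)).
The count equals the sum of all entries in the hom-matrix.
sum(row 0) = 5
sum(row 1) = 6
sum(row 2) = 9
sum(row 3) = 10
sum(row 4) = 6
sum(row 5) = 5
sum(row 6) = 4
Grand total = 45

45


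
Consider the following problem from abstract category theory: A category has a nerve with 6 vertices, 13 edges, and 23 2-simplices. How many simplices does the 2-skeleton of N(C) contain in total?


The 2-skeleton of the nerve N(C) consists of simplices in dimensions 0, 1, 2:
  |N(C)_0| = 6 (objects)
  |N(C)_1| = 13 (morphisms)
  |N(C)_2| = 23 (composable pairs)
Total = 6 + 13 + 23 = 42

42


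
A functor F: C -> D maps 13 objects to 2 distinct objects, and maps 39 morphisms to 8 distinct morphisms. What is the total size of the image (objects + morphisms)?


The image of F consists of distinct objects and distinct morphisms.
|Im(F)| on objects = 2
|Im(F)| on morphisms = 8
Total image cardinality = 2 + 8 = 10

10


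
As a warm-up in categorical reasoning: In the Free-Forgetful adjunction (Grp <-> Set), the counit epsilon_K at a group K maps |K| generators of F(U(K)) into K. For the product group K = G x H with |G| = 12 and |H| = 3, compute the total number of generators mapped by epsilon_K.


The counit epsilon_K: F(U(K)) -> K of the Free-Forgetful adjunction
maps |K| generators of F(U(K)) into K. For K = G x H (the product group),
|G x H| = |G| * |H|.
Total generators mapped = 12 * 3 = 36.

36


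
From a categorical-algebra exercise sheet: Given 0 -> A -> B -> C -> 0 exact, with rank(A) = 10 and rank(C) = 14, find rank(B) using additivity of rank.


For a short exact sequence 0 -> A -> B -> C -> 0,
rank is additive: rank(B) = rank(A) + rank(C).
rank(B) = 10 + 14 = 24

24


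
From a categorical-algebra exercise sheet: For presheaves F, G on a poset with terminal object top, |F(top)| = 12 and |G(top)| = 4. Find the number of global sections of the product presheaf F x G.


Global sections of a presheaf on a poset with terminal top satisfy
Gamma(H) ~ H(top). Presheaves admit pointwise products, so
(F x G)(top) = F(top) x G(top) (Cartesian product).
|Gamma(F x G)| = |F(top)| * |G(top)| = 12 * 4 = 48.

48


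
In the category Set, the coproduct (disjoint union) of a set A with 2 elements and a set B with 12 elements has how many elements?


In Set, the coproduct A + B is the disjoint union.
|A + B| = |A| + |B| = 2 + 12 = 14

14


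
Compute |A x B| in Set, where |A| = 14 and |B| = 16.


In Set, the product A x B is the Cartesian product.
By the universal property, |A x B| = |A| * |B|.
|A x B| = 14 * 16 = 224

224


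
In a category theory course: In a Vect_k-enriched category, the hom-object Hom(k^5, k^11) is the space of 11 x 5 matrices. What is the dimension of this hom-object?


In Vect-enriched categories, Hom(k^n, k^m) is the space of m x n matrices.
dim(Hom(k^5, k^11)) = 11 * 5 = 55

55


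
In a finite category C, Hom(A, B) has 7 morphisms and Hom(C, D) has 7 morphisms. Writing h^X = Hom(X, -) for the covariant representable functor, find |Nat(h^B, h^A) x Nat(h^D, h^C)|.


By the Yoneda lemma, Nat(h^B, h^A) is isomorphic to Hom(A, B),
so |Nat(h^B, h^A)| = |Hom(A, B)| and |Nat(h^D, h^C)| = |Hom(C, D)|.
|Hom(A, B)| = 7, |Hom(C, D)| = 7.
|Nat(h^B, h^A) x Nat(h^D, h^C)| = 7 * 7 = 49

49


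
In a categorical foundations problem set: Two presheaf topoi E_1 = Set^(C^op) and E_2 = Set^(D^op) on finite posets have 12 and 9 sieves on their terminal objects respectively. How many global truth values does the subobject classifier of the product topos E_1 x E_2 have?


In a product of presheaf topoi E_1 x E_2, the subobject classifier
is Omega = Omega_1 x Omega_2 (componentwise), so
|Omega(top)| = |Omega_1(top_1)| * |Omega_2(top_2)|.
= 12 * 9 = 108.

108


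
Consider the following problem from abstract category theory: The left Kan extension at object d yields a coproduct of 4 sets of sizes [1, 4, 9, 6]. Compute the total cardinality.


Pointwise, the left Kan extension (Lan_F H)(d) is the colimit, indexed
by the comma category (F downarrow d), of H composed with the
projection (F downarrow d) -> C. Here that colimit is given
as a coproduct (disjoint union) of sets, so its cardinality is the
sum of the sizes of the summands.
Coproduct of sets with sizes: 1 + 4 + 9 + 6
= 20

20


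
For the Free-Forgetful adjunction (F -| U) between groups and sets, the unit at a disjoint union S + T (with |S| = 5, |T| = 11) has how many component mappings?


The unit eta_X: X -> U(F(X)) of the Free-Forgetful adjunction
maps each element of X to a generator of F(X). For X = S + T (disjoint
union in Set), |S + T| = |S| + |T|.
Total mappings = 5 + 11 = 16.

16


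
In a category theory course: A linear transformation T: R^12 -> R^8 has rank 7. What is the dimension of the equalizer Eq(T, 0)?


The equalizer of f and the zero map is ker(f).
By the rank-nullity theorem: dim(ker(f)) = dim(domain) - rank(f).
dim(ker(f)) = 12 - 7 = 5

5


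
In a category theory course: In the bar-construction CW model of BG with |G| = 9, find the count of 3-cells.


In the bar-construction CW model of BG, the n-cells are indexed by
n-tuples [g_1|...|g_n] of non-identity elements of G (degenerate
simplices with some g_i = e do not contribute cells), so there are
(|G| - 1)^n n-cells.
For dim = 3 with |G| = 9:
cells = (9 - 1)^3 = 8^3 = 512

512


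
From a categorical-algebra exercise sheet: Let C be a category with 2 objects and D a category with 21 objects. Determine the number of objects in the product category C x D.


The product category C x D has objects that are pairs (c, d).
Number of pairs = |Ob(C)| * |Ob(D)| = 2 * 21 = 42

42


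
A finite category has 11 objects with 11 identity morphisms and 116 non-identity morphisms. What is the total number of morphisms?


Each object has an identity morphism, giving 11 identities.
Adding the 116 non-identity morphisms:
Total = 11 + 116 = 127

127


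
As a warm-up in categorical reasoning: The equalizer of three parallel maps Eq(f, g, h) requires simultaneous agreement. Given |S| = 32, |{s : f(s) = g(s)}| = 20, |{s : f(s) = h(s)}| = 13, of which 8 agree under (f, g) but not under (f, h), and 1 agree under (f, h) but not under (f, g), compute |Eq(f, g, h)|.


Eq(f, g, h) is the triple-agreement set: points in S where all three
maps take the same value. Using inclusion-exclusion on the pairwise data:
Pair (f, g) agrees on 20 points; pair (f, h) on 13 points.
Points agreeing under (f, g) but not (f, h) = 8; under (f, h) but not (f, g) = 1.
Triple-agreement = agreement-in-(f, g) minus points that agree under (f, g) but not (f, h):
|Eq(f, g, h)| = 20 - 8 = 12
(cross-check via (f, h): 13 - 1 = 12.)

12


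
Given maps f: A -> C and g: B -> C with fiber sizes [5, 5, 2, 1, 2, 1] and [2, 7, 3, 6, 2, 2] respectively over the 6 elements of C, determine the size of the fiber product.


The pullback A x_C B consists of pairs (a, b) with f(a) = g(b).
For each element c in C, the fiber product has |f^-1(c)| * |g^-1(c)| elements.
Summing over C: 5 * 2 + 5 * 7 + 2 * 3 + 1 * 6 + 2 * 2 + 1 * 2
= 10 + 35 + 6 + 6 + 4 + 2 = 63

63


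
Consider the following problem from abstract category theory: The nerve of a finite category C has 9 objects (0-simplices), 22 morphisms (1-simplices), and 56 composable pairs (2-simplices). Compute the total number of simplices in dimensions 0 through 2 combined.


The 2-skeleton of the nerve N(C) consists of simplices in dimensions 0, 1, 2:
  |N(C)_0| = 9 (objects)
  |N(C)_1| = 22 (morphisms)
  |N(C)_2| = 56 (composable pairs)
Total = 9 + 22 + 56 = 87

87


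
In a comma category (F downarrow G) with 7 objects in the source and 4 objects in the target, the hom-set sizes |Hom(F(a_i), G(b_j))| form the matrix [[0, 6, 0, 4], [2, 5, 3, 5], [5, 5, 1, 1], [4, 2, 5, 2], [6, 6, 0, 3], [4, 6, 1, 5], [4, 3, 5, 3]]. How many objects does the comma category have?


Objects of (F downarrow G) are triples (a, b, h: F(a)->G(b)).
The count equals the sum of all entries in the hom-matrix.
sum(row 0) = 10
sum(row 1) = 15
sum(row 2) = 12
sum(row 3) = 13
sum(row 4) = 15
sum(row 5) = 16
sum(row 6) = 15
Grand total = 96

96


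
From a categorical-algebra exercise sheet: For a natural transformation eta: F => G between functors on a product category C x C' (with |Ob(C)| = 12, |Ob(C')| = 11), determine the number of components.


A natural transformation eta: F => G assigns one component morphism per
object of the domain category.
The domain is the product category C x C', so
|Ob(C x C')| = |Ob(C)| * |Ob(C')| = 12 * 11 = 132.
Therefore eta has 132 component morphisms.

132


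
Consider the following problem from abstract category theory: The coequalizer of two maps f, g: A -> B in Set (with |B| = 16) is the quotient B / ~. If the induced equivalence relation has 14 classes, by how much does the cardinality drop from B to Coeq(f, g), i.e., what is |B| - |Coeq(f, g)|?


The coequalizer Coeq(f, g) = B / ~ has one element per equivalence class.
|B| = 16, |Coeq(f, g)| = 14.
|B| - |Coeq(f, g)| = 16 - 14 = 2.

2


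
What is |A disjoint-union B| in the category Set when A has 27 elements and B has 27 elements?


In Set, the coproduct A + B is the disjoint union.
|A + B| = |A| + |B| = 27 + 27 = 54

54


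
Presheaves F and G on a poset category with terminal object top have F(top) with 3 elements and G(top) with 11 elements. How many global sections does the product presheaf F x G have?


Global sections of a presheaf on a poset with terminal top satisfy
Gamma(H) ~ H(top). Presheaves admit pointwise products, so
(F x G)(top) = F(top) x G(top) (Cartesian product).
|Gamma(F x G)| = |F(top)| * |G(top)| = 3 * 11 = 33.

33


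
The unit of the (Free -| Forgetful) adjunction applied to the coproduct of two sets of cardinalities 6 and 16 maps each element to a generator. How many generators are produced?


The unit eta_X: X -> U(F(X)) of the Free-Forgetful adjunction
maps each element of X to a generator of F(X). For X = S + T (disjoint
union in Set), |S + T| = |S| + |T|.
Total mappings = 6 + 16 = 22.

22


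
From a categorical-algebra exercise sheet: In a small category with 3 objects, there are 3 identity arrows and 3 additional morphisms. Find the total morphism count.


Each object has an identity morphism, giving 3 identities.
Adding the 3 non-identity morphisms:
Total = 3 + 3 = 6

6


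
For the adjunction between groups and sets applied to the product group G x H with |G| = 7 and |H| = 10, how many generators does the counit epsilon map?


The counit epsilon_K: F(U(K)) -> K of the Free-Forgetful adjunction
maps |K| generators of F(U(K)) into K. For K = G x H (the product group),
|G x H| = |G| * |H|.
Total generators mapped = 7 * 10 = 70.

70


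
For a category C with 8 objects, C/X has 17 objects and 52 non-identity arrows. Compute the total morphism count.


In the slice category C/X, objects are morphisms to X.
Identity morphisms: 17 (one per object of C/X).
Non-identity morphisms: 52.
Total = 17 + 52 = 69

69


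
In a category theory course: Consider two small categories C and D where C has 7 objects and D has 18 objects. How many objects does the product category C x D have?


The product category C x D has objects that are pairs (c, d).
Number of pairs = |Ob(C)| * |Ob(D)| = 7 * 18 = 126

126


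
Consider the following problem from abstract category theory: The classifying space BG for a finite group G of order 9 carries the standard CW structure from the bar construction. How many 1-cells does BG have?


In the bar-construction CW model of BG, the n-cells are indexed by
n-tuples [g_1|...|g_n] of non-identity elements of G (degenerate
simplices with some g_i = e do not contribute cells), so there are
(|G| - 1)^n n-cells.
For dim = 1 with |G| = 9:
cells = (9 - 1)^1 = 8^1 = 8

8


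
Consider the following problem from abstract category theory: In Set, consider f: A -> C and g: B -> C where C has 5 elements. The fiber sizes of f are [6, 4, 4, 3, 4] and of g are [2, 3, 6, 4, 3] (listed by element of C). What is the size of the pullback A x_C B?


The pullback A x_C B consists of pairs (a, b) with f(a) = g(b).
For each element c in C, the fiber product has |f^-1(c)| * |g^-1(c)| elements.
Summing over C: 6 * 2 + 4 * 3 + 4 * 6 + 3 * 4 + 4 * 3
= 12 + 12 + 24 + 12 + 12 = 72

72


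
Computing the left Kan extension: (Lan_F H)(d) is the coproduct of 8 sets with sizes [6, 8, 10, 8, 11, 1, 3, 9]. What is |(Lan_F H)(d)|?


Pointwise, the left Kan extension (Lan_F H)(d) is the colimit, indexed
by the comma category (F downarrow d), of H composed with the
projection (F downarrow d) -> C. Here that colimit is given
as a coproduct (disjoint union) of sets, so its cardinality is the
sum of the sizes of the summands.
Coproduct of sets with sizes: 6 + 8 + 10 + 8 + 11 + 1 + 3 + 9
= 56

56


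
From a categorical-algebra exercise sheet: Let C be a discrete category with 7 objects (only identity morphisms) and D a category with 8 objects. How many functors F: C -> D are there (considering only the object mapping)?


A functor from a discrete category C to D is determined by
where each object maps. Each of the 7 objects of C can map
to any of the 8 objects of D independently.
Number of functors = 8^7 = 2097152

2097152


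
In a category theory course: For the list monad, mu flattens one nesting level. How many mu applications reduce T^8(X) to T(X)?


Each application of mu: T^2 -> T removes one layer of nesting.
Starting at depth 8 (i.e., T^8(X)), we need to reach T(X).
Number of mu applications = 8 - 1 = 7

7


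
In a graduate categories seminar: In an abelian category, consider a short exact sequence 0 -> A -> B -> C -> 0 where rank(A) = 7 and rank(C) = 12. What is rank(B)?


For a short exact sequence 0 -> A -> B -> C -> 0,
rank is additive: rank(B) = rank(A) + rank(C).
rank(B) = 7 + 12 = 19

19


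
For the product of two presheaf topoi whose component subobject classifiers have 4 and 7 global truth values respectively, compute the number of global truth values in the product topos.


In a product of presheaf topoi E_1 x E_2, the subobject classifier
is Omega = Omega_1 x Omega_2 (componentwise), so
|Omega(top)| = |Omega_1(top_1)| * |Omega_2(top_2)|.
= 4 * 7 = 28.

28


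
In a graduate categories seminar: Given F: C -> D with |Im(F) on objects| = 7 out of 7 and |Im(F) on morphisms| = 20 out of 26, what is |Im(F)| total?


The image of F consists of distinct objects and distinct morphisms.
|Im(F)| on objects = 7
|Im(F)| on morphisms = 20
Total image cardinality = 7 + 20 = 27

27


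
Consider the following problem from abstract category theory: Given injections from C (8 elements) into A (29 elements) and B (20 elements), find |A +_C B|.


The pushout A +_C B identifies the images of C in A and B.
|A +_C B| = |A| + |B| - |C| (for injections).
= 29 + 20 - 8 = 41

41


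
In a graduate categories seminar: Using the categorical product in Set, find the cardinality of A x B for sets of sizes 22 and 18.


In Set, the product A x B is the Cartesian product.
By the universal property, |A x B| = |A| * |B|.
|A x B| = 22 * 18 = 396

396


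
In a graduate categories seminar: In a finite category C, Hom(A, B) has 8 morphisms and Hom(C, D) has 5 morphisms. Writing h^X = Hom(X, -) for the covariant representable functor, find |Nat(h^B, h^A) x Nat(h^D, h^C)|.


By the Yoneda lemma, Nat(h^B, h^A) is isomorphic to Hom(A, B),
so |Nat(h^B, h^A)| = |Hom(A, B)| and |Nat(h^D, h^C)| = |Hom(C, D)|.
|Hom(A, B)| = 8, |Hom(C, D)| = 5.
|Nat(h^B, h^A) x Nat(h^D, h^C)| = 8 * 5 = 40

40


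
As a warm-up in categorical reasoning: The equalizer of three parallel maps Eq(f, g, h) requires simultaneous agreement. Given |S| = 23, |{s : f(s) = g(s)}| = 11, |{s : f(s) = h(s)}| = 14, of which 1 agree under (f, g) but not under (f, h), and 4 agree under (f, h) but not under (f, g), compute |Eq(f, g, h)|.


Eq(f, g, h) is the triple-agreement set: points in S where all three
maps take the same value. Using inclusion-exclusion on the pairwise data:
Pair (f, g) agrees on 11 points; pair (f, h) on 14 points.
Points agreeing under (f, g) but not (f, h) = 1; under (f, h) but not (f, g) = 4.
Triple-agreement = agreement-in-(f, g) minus points that agree under (f, g) but not (f, h):
|Eq(f, g, h)| = 11 - 1 = 10
(cross-check via (f, h): 14 - 4 = 10.)

10


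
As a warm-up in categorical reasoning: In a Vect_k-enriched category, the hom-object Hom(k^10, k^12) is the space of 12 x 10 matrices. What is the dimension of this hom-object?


In Vect-enriched categories, Hom(k^n, k^m) is the space of m x n matrices.
dim(Hom(k^10, k^12)) = 12 * 10 = 120

120


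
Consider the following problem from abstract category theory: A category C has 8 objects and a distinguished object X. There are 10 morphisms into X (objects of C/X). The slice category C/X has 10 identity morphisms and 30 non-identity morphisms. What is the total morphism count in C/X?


In the slice category C/X, objects are morphisms to X.
Identity morphisms: 10 (one per object of C/X).
Non-identity morphisms: 30.
Total = 10 + 30 = 40

40


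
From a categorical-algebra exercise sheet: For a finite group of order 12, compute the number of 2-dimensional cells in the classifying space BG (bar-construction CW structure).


In the bar-construction CW model of BG, the n-cells are indexed by
n-tuples [g_1|...|g_n] of non-identity elements of G (degenerate
simplices with some g_i = e do not contribute cells), so there are
(|G| - 1)^n n-cells.
For dim = 2 with |G| = 12:
cells = (12 - 1)^2 = 11^2 = 121

121


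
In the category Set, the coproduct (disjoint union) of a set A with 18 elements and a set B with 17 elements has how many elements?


In Set, the coproduct A + B is the disjoint union.
|A + B| = |A| + |B| = 18 + 17 = 35

35


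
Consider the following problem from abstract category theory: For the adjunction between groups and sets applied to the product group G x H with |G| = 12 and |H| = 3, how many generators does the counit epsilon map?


The counit epsilon_K: F(U(K)) -> K of the Free-Forgetful adjunction
maps |K| generators of F(U(K)) into K. For K = G x H (the product group),
|G x H| = |G| * |H|.
Total generators mapped = 12 * 3 = 36.

36


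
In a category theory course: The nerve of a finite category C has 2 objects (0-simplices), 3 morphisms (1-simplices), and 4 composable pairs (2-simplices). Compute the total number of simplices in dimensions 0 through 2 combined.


The 2-skeleton of the nerve N(C) consists of simplices in dimensions 0, 1, 2:
  |N(C)_0| = 2 (objects)
  |N(C)_1| = 3 (morphisms)
  |N(C)_2| = 4 (composable pairs)
Total = 2 + 3 + 4 = 9

9


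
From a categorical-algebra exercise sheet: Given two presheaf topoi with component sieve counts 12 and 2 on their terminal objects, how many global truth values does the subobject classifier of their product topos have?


In a product of presheaf topoi E_1 x E_2, the subobject classifier
is Omega = Omega_1 x Omega_2 (componentwise), so
|Omega(top)| = |Omega_1(top_1)| * |Omega_2(top_2)|.
= 12 * 2 = 24.

24


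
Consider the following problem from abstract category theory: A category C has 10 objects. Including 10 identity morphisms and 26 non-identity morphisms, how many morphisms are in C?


Each object has an identity morphism, giving 10 identities.
Adding the 26 non-identity morphisms:
Total = 10 + 26 = 36

36


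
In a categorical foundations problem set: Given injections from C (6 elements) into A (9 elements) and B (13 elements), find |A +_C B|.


The pushout A +_C B identifies the images of C in A and B.
|A +_C B| = |A| + |B| - |C| (for injections).
= 9 + 13 - 6 = 16

16


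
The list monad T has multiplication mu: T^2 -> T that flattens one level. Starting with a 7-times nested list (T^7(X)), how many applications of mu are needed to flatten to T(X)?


Each application of mu: T^2 -> T removes one layer of nesting.
Starting at depth 7 (i.e., T^7(X)), we need to reach T(X).
Number of mu applications = 7 - 1 = 6

6


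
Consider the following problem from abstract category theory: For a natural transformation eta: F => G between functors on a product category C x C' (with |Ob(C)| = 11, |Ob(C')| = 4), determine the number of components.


A natural transformation eta: F => G assigns one component morphism per
object of the domain category.
The domain is the product category C x C', so
|Ob(C x C')| = |Ob(C)| * |Ob(C')| = 11 * 4 = 44.
Therefore eta has 44 component morphisms.

44


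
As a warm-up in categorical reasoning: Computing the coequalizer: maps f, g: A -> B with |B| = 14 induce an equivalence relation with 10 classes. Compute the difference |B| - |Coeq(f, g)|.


The coequalizer Coeq(f, g) = B / ~ has one element per equivalence class.
|B| = 14, |Coeq(f, g)| = 10.
|B| - |Coeq(f, g)| = 14 - 10 = 4.

4


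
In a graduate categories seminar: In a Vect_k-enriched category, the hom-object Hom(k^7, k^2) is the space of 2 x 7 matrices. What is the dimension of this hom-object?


In Vect-enriched categories, Hom(k^n, k^m) is the space of m x n matrices.
dim(Hom(k^7, k^2)) = 2 * 7 = 14

14


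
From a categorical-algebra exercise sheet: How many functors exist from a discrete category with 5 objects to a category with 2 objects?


A functor from a discrete category C to D is determined by
where each object maps. Each of the 5 objects of C can map
to any of the 2 objects of D independently.
Number of functors = 2^5 = 32

32


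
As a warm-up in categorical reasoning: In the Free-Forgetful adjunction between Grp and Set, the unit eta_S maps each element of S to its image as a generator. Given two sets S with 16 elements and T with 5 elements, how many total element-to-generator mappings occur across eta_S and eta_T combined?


The unit eta_X: X -> U(F(X)) of the Free-Forgetful adjunction
maps each element of X to a generator of F(X). For X = S + T (disjoint
union in Set), |S + T| = |S| + |T|.
Total mappings = 16 + 5 = 21.

21


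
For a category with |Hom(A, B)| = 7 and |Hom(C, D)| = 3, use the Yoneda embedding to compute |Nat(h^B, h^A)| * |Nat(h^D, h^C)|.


By the Yoneda lemma, Nat(h^B, h^A) is isomorphic to Hom(A, B),
so |Nat(h^B, h^A)| = |Hom(A, B)| and |Nat(h^D, h^C)| = |Hom(C, D)|.
|Hom(A, B)| = 7, |Hom(C, D)| = 3.
|Nat(h^B, h^A) x Nat(h^D, h^C)| = 7 * 3 = 21

21


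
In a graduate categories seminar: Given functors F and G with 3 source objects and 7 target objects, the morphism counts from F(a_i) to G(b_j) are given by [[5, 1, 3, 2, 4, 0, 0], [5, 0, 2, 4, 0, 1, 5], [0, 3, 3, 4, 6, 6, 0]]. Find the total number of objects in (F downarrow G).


Objects of (F downarrow G) are triples (a, b, h: F(a)->G(b)).
The count equals the sum of all entries in the hom-matrix.
sum(row 0) = 15
sum(row 1) = 17
sum(row 2) = 22
Grand total = 54

54


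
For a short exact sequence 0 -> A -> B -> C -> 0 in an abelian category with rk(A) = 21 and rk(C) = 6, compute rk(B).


For a short exact sequence 0 -> A -> B -> C -> 0,
rank is additive: rank(B) = rank(A) + rank(C).
rank(B) = 21 + 6 = 27

27


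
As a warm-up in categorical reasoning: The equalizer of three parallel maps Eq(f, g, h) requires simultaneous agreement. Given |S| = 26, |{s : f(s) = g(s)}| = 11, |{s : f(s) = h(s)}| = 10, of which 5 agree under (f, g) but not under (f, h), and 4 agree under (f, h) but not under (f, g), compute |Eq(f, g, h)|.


Eq(f, g, h) is the triple-agreement set: points in S where all three
maps take the same value. Using inclusion-exclusion on the pairwise data:
Pair (f, g) agrees on 11 points; pair (f, h) on 10 points.
Points agreeing under (f, g) but not (f, h) = 5; under (f, h) but not (f, g) = 4.
Triple-agreement = agreement-in-(f, g) minus points that agree under (f, g) but not (f, h):
|Eq(f, g, h)| = 11 - 5 = 6
(cross-check via (f, h): 10 - 4 = 6.)

6


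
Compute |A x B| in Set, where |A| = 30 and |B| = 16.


In Set, the product A x B is the Cartesian product.
By the universal property, |A x B| = |A| * |B|.
|A x B| = 30 * 16 = 480

480


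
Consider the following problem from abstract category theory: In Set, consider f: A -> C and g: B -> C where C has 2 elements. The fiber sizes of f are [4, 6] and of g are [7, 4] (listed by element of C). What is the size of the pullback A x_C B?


The pullback A x_C B consists of pairs (a, b) with f(a) = g(b).
For each element c in C, the fiber product has |f^-1(c)| * |g^-1(c)| elements.
Summing over C: 4 * 7 + 6 * 4
= 28 + 24 = 52

52


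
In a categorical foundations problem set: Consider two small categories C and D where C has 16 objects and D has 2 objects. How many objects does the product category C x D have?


The product category C x D has objects that are pairs (c, d).
Number of pairs = |Ob(C)| * |Ob(D)| = 16 * 2 = 32

32


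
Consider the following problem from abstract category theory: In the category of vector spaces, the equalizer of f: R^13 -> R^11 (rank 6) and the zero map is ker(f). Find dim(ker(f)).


The equalizer of f and the zero map is ker(f).
By the rank-nullity theorem: dim(ker(f)) = dim(domain) - rank(f).
dim(ker(f)) = 13 - 6 = 7

7


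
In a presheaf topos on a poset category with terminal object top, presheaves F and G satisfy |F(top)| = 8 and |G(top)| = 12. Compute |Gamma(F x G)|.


Global sections of a presheaf on a poset with terminal top satisfy
Gamma(H) ~ H(top). Presheaves admit pointwise products, so
(F x G)(top) = F(top) x G(top) (Cartesian product).
|Gamma(F x G)| = |F(top)| * |G(top)| = 8 * 12 = 96.

96


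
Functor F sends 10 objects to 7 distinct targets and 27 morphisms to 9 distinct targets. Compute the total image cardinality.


The image of F consists of distinct objects and distinct morphisms.
|Im(F)| on objects = 7
|Im(F)| on morphisms = 9
Total image cardinality = 7 + 9 = 16

16


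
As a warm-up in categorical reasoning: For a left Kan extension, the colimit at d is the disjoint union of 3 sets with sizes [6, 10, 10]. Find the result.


Pointwise, the left Kan extension (Lan_F H)(d) is the colimit, indexed
by the comma category (F downarrow d), of H composed with the
projection (F downarrow d) -> C. Here that colimit is given
as a coproduct (disjoint union) of sets, so its cardinality is the
sum of the sizes of the summands.
Coproduct of sets with sizes: 6 + 10 + 10
= 26

26


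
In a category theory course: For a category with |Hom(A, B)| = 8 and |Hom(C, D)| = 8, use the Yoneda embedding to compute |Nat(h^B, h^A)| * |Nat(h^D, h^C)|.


By the Yoneda lemma, Nat(h^B, h^A) is isomorphic to Hom(A, B),
so |Nat(h^B, h^A)| = |Hom(A, B)| and |Nat(h^D, h^C)| = |Hom(C, D)|.
|Hom(A, B)| = 8, |Hom(C, D)| = 8.
|Nat(h^B, h^A) x Nat(h^D, h^C)| = 8 * 8 = 64

64


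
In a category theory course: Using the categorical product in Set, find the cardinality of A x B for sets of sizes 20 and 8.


In Set, the product A x B is the Cartesian product.
By the universal property, |A x B| = |A| * |B|.
|A x B| = 20 * 8 = 160

160


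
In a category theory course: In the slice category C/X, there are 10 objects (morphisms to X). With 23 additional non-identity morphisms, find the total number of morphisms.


In the slice category C/X, objects are morphisms to X.
Identity morphisms: 10 (one per object of C/X).
Non-identity morphisms: 23.
Total = 10 + 23 = 33

33


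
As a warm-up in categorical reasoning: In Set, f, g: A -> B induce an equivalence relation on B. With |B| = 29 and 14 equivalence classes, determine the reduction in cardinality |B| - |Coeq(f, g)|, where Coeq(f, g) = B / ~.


The coequalizer Coeq(f, g) = B / ~ has one element per equivalence class.
|B| = 29, |Coeq(f, g)| = 14.
|B| - |Coeq(f, g)| = 29 - 14 = 15.

15


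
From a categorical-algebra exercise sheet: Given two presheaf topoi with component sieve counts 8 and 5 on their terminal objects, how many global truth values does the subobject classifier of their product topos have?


In a product of presheaf topoi E_1 x E_2, the subobject classifier
is Omega = Omega_1 x Omega_2 (componentwise), so
|Omega(top)| = |Omega_1(top_1)| * |Omega_2(top_2)|.
= 8 * 5 = 40.

40
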